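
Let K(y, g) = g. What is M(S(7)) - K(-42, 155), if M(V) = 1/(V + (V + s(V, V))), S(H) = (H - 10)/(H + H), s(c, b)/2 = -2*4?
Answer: -17832/115 ≈ -155.06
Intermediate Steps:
s(c, b) = -16 (s(c, b) = 2*(-2*4) = 2*(-8) = -16)
S(H) = (-10 + H)/(2*H) (S(H) = (-10 + H)/((2*H)) = (-10 + H)*(1/(2*H)) = (-10 + H)/(2*H))
M(V) = 1/(-16 + 2*V) (M(V) = 1/(V + (V - 16)) = 1/(V + (-16 + V)) = 1/(-16 + 2*V))
M(S(7)) - K(-42, 155) = 1/(2*(-8 + (½)*(-10 + 7)/7)) - 1*155 = 1/(2*(-8 + (½)*(⅐)*(-3))) - 155 = 1/(2*(-8 - 3/14)) - 155 = 1/(2*(-115/14)) - 155 = (½)*(-14/115) - 155 = -7/115 - 155 = -17832/115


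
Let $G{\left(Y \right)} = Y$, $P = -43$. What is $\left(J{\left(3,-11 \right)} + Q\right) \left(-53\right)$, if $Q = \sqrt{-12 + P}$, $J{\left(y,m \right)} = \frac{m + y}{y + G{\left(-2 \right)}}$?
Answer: $424 - 53 i \sqrt{55} \approx 424.0 - 393.06 i$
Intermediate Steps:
$J{\left(y,m \right)} = \frac{m + y}{-2 + y}$ ($J{\left(y,m \right)} = \frac{m + y}{y - 2} = \frac{m + y}{-2 + y}$)
$Q = i \sqrt{55}$ ($Q = \sqrt{-12 - 43} = \sqrt{-55} = i \sqrt{55} \approx 7.4162 i$)
$\left(J{\left(3,-11 \right)} + Q\right) \left(-53\right) = \left(\frac{-11 + 3}{-2 + 3} + i \sqrt{55}\right) \left(-53\right) = \left(1^{-1} \left(-8\right) + i \sqrt{55}\right) \left(-53\right) = \left(1 \left(-8\right) + i \sqrt{55}\right) \left(-53\right) = \left(-8 + i \sqrt{55}\right) \left(-53\right) = 424 - 53 i \sqrt{55}$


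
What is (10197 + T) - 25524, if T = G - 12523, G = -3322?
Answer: -31172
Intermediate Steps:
T = -15845 (T = -3322 - 12523 = -15845)
(10197 + T) - 25524 = (10197 - 15845) - 25524 = -5648 - 25524 = -31172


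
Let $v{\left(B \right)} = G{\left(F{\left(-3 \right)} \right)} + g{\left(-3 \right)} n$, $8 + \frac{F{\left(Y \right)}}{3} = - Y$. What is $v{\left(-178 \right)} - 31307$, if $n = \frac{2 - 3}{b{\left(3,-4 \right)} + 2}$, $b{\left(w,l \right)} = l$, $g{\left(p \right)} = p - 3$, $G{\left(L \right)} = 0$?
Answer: $-31310$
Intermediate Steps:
$F{\left(Y \right)} = -24 - 3 Y$ ($F{\left(Y \right)} = -24 + 3 \left(- Y\right) = -24 - 3 Y$)
$g{\left(p \right)} = -3 + p$ ($g{\left(p \right)} = p - 3 = -3 + p$)
$n = \frac{1}{2}$ ($n = \frac{2 - 3}{-4 + 2} = - \frac{1}{-2} = \left(-1\right) \left(- \frac{1}{2}\right) = \frac{1}{2} \approx 0.5$)
$v{\left(B \right)} = -3$ ($v{\left(B \right)} = 0 + \left(-3 - 3\right) \frac{1}{2} = 0 - 3 = -3$)
$v{\left(-178 \right)} - 31307 = -3 - 31307 = -31310$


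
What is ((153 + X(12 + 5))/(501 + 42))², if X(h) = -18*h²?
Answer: 2832489/32761 ≈ 86.459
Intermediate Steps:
((153 + X(12 + 5))/(501 + 42))² = ((153 - 18*(12 + 5)²)/(501 + 42))² = ((153 - 18*17²)/543)² = ((153 - 18*289)*(1/543))² = ((153 - 5202)*(1/543))² = (-5049*1/543)² = (-1683/181)² = 2832489/32761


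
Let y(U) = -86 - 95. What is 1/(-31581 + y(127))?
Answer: -1/31762 ≈ -3.1484e-5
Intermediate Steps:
y(U) = -181
1/(-31581 + y(127)) = 1/(-31581 - 181) = 1/(-31762) = -1/31762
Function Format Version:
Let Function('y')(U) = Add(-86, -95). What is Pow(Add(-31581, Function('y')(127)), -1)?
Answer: Rational(-1, 31762) ≈ -3.1484e-5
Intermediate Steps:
Function('y')(U) = -181
Pow(Add(-31581, Function('y')(127)), -1) = Pow(Add(-31581, -181), -1) = Pow(-31762, -1) = Rational(-1, 31762)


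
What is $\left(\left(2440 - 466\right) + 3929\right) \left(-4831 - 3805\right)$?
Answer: $-50978308$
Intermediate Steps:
$\left(\left(2440 - 466\right) + 3929\right) \left(-4831 - 3805\right) = \left(\left(2440 - 466\right) + 3929\right) \left(-8636\right) = \left(1974 + 3929\right) \left(-8636\right) = 5903 \left(-8636\right) = -50978308$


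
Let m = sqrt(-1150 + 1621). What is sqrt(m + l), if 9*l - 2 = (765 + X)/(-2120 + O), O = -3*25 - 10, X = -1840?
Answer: sqrt(1097 + 3969*sqrt(471))/63 ≈ 4.6882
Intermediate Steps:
O = -85 (O = -75 - 10 = -85)
m = sqrt(471) ≈ 21.703
l = 1097/3969 (l = 2/9 + ((765 - 1840)/(-2120 - 85))/9 = 2/9 + (-1075/(-2205))/9 = 2/9 + (-1075*(-1/2205))/9 = 2/9 + (1/9)*(215/441) = 2/9 + 215/3969 = 1097/3969 ≈ 0.27639)
sqrt(m + l) = sqrt(sqrt(471) + 1097/3969) = sqrt(1097/3969 + sqrt(471))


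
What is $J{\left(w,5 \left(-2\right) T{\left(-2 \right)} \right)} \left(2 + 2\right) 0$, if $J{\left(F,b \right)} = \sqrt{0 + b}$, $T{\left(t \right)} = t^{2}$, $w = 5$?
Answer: $0$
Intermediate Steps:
$J{\left(F,b \right)} = \sqrt{b}$
$J{\left(w,5 \left(-2\right) T{\left(-2 \right)} \right)} \left(2 + 2\right) 0 = \sqrt{5 \left(-2\right) \left(-2\right)^{2}} \left(2 + 2\right) 0 = \sqrt{\left(-10\right) 4} \cdot 4 \cdot 0 = \sqrt{-40} \cdot 4 \cdot 0 = 2 i \sqrt{10} \cdot 4 \cdot 0 = 8 i \sqrt{10} \cdot 0 = 0$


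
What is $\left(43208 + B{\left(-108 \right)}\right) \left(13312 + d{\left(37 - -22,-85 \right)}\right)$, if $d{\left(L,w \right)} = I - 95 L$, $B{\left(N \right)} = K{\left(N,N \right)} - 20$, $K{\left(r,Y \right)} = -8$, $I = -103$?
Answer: $328340720$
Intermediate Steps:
$B{\left(N \right)} = -28$ ($B{\left(N \right)} = -8 - 20 = -28$)
$d{\left(L,w \right)} = -103 - 95 L$
$\left(43208 + B{\left(-108 \right)}\right) \left(13312 + d{\left(37 - -22,-85 \right)}\right) = \left(43208 - 28\right) \left(13312 - \left(103 + 95 \left(37 - -22\right)\right)\right) = 43180 \left(13312 - \left(103 + 95 \left(37 + 22\right)\right)\right) = 43180 \left(13312 - 5708\right) = 43180 \cdot 7604 = 328340720$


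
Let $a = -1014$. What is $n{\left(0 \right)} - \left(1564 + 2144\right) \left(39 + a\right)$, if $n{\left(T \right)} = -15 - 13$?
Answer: $3615272$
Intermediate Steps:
$n{\left(T \right)} = -28$
$n{\left(0 \right)} - \left(1564 + 2144\right) \left(39 + a\right) = -28 - \left(1564 + 2144\right) \left(39 - 1014\right) = -28 - 3708 \left(-975\right) = -28 - -3615300 = -28 + 3615300 = 3615272$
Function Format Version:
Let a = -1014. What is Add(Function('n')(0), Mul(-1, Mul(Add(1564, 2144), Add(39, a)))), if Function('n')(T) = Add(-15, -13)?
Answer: 3615272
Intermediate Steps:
Function('n')(T) = -28
Add(Function('n')(0), Mul(-1, Mul(Add(1564, 2144), Add(39, a)))) = Add(-28, Mul(-1, Mul(Add(1564, 2144), Add(39, -1014)))) = Add(-28, Mul(-1, Mul(3708, -975))) = Add(-28, Mul(-1, -3615300)) = Add(-28, 3615300) = 3615272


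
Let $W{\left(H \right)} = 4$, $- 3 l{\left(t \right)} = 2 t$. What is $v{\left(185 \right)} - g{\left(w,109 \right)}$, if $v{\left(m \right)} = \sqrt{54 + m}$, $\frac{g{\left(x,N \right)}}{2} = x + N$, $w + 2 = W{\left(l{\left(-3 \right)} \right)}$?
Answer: $-222 + \sqrt{239} \approx -206.54$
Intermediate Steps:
$l{\left(t \right)} = - \frac{2 t}{3}$
$w = 2$ ($w = -2 + 4 = 2$)
$g{\left(x,N \right)} = 2 N + 2 x$ ($g{\left(x,N \right)} = 2 \left(x + N\right) = 2 \left(N + x\right) = 2 N + 2 x$)
$v{\left(185 \right)} - g{\left(w,109 \right)} = \sqrt{54 + 185} - \left(2 \cdot 109 + 2 \cdot 2\right) = \sqrt{239} - \left(218 + 4\right) = \sqrt{239} - 222 = -222 + \sqrt{239}$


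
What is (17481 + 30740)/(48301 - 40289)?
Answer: 48221/8012 ≈ 6.0186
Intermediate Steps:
(17481 + 30740)/(48301 - 40289) = 48221/8012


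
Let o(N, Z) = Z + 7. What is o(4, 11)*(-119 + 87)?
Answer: -576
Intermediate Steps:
o(N, Z) = 7 + Z
o(4, 11)*(-119 + 87) = (7 + 11)*(-119 + 87) = 18*(-32) = -576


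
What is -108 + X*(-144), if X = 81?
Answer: -11772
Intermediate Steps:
-108 + X*(-144) = -108 + 81*(-144) = -108 - 11664 = -11772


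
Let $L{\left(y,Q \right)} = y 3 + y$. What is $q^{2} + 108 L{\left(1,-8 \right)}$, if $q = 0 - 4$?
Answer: $448$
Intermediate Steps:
$L{\left(y,Q \right)} = 4 y$ ($L{\left(y,Q \right)} = 3 y + y = 4 y$)
$q = -4$ ($q = 0 - 4 = -4$)
$q^{2} + 108 L{\left(1,-8 \right)} = \left(-4\right)^{2} + 108 \cdot 4 \cdot 1 = 16 + 108 \cdot 4 = 16 + 432 = 448$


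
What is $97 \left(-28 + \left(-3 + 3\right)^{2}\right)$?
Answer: $-2716$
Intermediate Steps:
$97 \left(-28 + \left(-3 + 3\right)^{2}\right) = 97 \left(-28 + 0^{2}\right) = 97 \left(-28 + 0\right) = 97 \left(-28\right) = -2716$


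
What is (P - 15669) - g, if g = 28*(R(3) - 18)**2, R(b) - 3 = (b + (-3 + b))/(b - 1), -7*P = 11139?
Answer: -156543/7 ≈ -22363.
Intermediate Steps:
P = -11139/7 (P = -1/7*11139 = -11139/7 ≈ -1591.3)
R(b) = 3 + (-3 + 2*b)/(-1 + b) (R(b) = 3 + (b + (-3 + b))/(b - 1) = 3 + (-3 + 2*b)/(-1 + b))
g = 5103 (g = 28*((-6 + 5*3)/(-1 + 3) - 18)**2 = 28*((-6 + 15)/2 - 18)**2 = 28*((1/2)*9 - 18)**2 = 28*(9/2 - 18)**2 = 28*(-27/2)**2 = 28*(729/4) = 5103)
(P - 15669) - g = (-11139/7 - 15669) - 1*5103 = -120822/7 - 5103 = -156543/7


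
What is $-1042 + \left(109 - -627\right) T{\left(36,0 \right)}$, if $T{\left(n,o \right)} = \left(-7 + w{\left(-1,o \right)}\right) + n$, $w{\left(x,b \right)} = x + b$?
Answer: $19566$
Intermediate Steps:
$w{\left(x,b \right)} = b + x$
$T{\left(n,o \right)} = -8 + n + o$ ($T{\left(n,o \right)} = \left(-7 + \left(o - 1\right)\right) + n = \left(-7 + \left(-1 + o\right)\right) + n = \left(-8 + o\right) + n = -8 + n + o$)
$-1042 + \left(109 - -627\right) T{\left(36,0 \right)} = -1042 + \left(109 - -627\right) \left(-8 + 36 + 0\right) = -1042 + \left(109 + 627\right) 28 = -1042 + 736 \cdot 28 = -1042 + 20608 = 19566$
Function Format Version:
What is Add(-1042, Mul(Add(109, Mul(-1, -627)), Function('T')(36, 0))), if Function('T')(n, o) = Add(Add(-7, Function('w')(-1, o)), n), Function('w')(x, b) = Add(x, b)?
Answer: 19566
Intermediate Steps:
Function('w')(x, b) = Add(b, x)
Function('T')(n, o) = Add(-8, n, o) (Function('T')(n, o) = Add(Add(-7, Add(o, -1)), n) = Add(Add(-7, Add(-1, o)), n) = Add(Add(-8, o), n) = Add(-8, n, o))
Add(-1042, Mul(Add(109, Mul(-1, -627)), Function('T')(36, 0))) = Add(-1042, Mul(Add(109, Mul(-1, -627)), Add(-8, 36, 0))) = Add(-1042, Mul(Add(109, 627), 28)) = Add(-1042, Mul(736, 28)) = Add(-1042, 20608) = 19566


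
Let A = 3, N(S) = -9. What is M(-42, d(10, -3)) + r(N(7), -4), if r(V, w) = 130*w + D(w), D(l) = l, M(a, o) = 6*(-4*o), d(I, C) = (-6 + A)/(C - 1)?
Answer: -542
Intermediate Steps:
d(I, C) = -3/(-1 + C) (d(I, C) = (-6 + 3)/(C - 1) = -3/(-1 + C))
M(a, o) = -24*o
r(V, w) = 131*w (r(V, w) = 130*w + w = 131*w)
M(-42, d(10, -3)) + r(N(7), -4) = -(-72)/(-1 - 3) + 131*(-4) = -(-72)/(-4) - 524 = -(-72)*(-1)/4 - 524 = -24*¾ - 524 = -18 - 524 = -542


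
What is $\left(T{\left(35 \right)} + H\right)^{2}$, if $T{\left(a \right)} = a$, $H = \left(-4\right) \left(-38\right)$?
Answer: $34969$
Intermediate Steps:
$H = 152$
$\left(T{\left(35 \right)} + H\right)^{2} = \left(35 + 152\right)^{2} = 187^{2} = 34969$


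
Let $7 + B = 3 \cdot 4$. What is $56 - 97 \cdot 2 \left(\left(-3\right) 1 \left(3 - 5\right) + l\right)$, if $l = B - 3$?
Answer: $-1496$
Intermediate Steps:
$B = 5$ ($B = -7 + 3 \cdot 4 = -7 + 12 = 5$)
$l = 2$ ($l = 5 - 3 = 2$)
$56 - 97 \cdot 2 \left(\left(-3\right) 1 \left(3 - 5\right) + l\right) = 56 - 97 \cdot 2 \left(\left(-3\right) 1 \left(3 - 5\right) + 2\right) = 56 - 97 \cdot 2 \left(\left(-3\right) \left(-2\right) + 2\right) = 56 - 97 \cdot 2 \left(6 + 2\right) = 56 - 97 \cdot 2 \cdot 8 = 56 - 1552 = -1496$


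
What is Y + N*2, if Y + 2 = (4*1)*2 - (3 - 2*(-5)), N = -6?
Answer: -19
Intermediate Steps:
Y = -7 (Y = -2 + ((4*1)*2 - (3 - 2*(-5))) = -2 + (4*2 - (3 + 10)) = -2 + (8 - 1*13) = -2 + (8 - 13) = -2 - 5 = -7)
Y + N*2 = -7 - 6*2 = -7 - 12 = -19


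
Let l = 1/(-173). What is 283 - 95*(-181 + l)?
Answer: 3023789/173 ≈ 17479.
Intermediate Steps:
l = -1/173 ≈ -0.0057803
283 - 95*(-181 + l) = 283 - 95*(-181 - 1/173) = 283 - 95*(-31314/173) = 283 + 2974830/173 = 3023789/173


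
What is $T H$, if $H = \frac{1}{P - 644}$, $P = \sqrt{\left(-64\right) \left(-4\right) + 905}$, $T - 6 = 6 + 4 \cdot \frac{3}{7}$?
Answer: $- \frac{8832}{413575} - \frac{288 \sqrt{129}}{2895025} \approx -0.022485$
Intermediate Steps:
$T = \frac{96}{7}$ ($T = 6 + \left(6 + 4 \cdot \frac{3}{7}\right) = 6 + \left(6 + \frac{12}{7}\right) = 6 + \frac{54}{7} = \frac{96}{7} \approx 13.714$)
$P = 3 \sqrt{129}$ ($P = \sqrt{256 + 905} = \sqrt{1161} = 3 \sqrt{129} \approx 34.073$)
$H = \frac{1}{-644 + 3 \sqrt{129}}$ ($H = \frac{1}{3 \sqrt{129} - 644} = \frac{1}{-644 + 3 \sqrt{129}} \approx -0.0016395$)
$T H = \frac{96 \left(- \frac{644}{413575} - \frac{3 \sqrt{129}}{413575}\right)}{7} = - \frac{8832}{413575} - \frac{288 \sqrt{129}}{2895025}$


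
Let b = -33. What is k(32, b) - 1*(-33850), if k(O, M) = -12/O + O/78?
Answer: 10561211/312 ≈ 33850.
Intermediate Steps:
k(O, M) = -12/O + O/78 (k(O, M) = -12/O + O*(1/78) = -12/O + O/78)
k(32, b) - 1*(-33850) = (-12/32 + (1/78)*32) - 1*(-33850) = (-12*1/32 + 16/39) + 33850 = (-3/8 + 16/39) + 33850 = 11/312 + 33850 = 10561211/312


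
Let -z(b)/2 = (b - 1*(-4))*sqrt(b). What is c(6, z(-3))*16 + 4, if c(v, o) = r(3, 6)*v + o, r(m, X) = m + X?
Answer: 868 - 32*I*sqrt(3) ≈ 868.0 - 55.426*I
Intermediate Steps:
r(m, X) = X + m
z(b) = -2*sqrt(b)*(4 + b) (z(b) = -2*(b - 1*(-4))*sqrt(b) = -2*(b + 4)*sqrt(b) = -2*(4 + b)*sqrt(b) = -2*sqrt(b)*(4 + b))
c(v, o) = o + 9*v (c(v, o) = (6 + 3)*v + o = 9*v + o = o + 9*v)
c(6, z(-3))*16 + 4 = (2*sqrt(-3)*(-4 - 1*(-3)) + 9*6)*16 + 4 = (2*(I*sqrt(3))*(-4 + 3) + 54)*16 + 4 = (2*(I*sqrt(3))*(-1) + 54)*16 + 4 = (-2*I*sqrt(3) + 54)*16 + 4 = (54 - 2*I*sqrt(3))*16 + 4 = (864 - 32*I*sqrt(3)) + 4 = 868 - 32*I*sqrt(3)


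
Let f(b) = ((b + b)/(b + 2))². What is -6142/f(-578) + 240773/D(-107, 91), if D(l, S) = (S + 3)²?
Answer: -1105247882299/737991556 ≈ -1497.6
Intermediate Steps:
D(l, S) = (3 + S)²
f(b) = 4*b²/(2 + b)² (f(b) = ((2*b)/(2 + b))² = (2*b/(2 + b))² = 4*b²/(2 + b)²)
-6142/f(-578) + 240773/D(-107, 91) = -6142*(2 - 578)²/1336336 + 240773/((3 + 91)²) = -6142/(4*334084/(-576)²) + 240773/(94²) = -6142/(4*334084*(1/331776)) + 240773/8836 = -6142/83521/20736 + 240773*(1/8836) = -6142*20736/83521 + 240773/8836 = -127360512/83521 + 240773/8836 = -1105247882299/737991556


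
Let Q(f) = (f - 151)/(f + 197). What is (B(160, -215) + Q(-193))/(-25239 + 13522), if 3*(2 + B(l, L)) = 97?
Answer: 167/35151 ≈ 0.0047509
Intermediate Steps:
B(l, L) = 91/3 (B(l, L) = -2 + (⅓)*97 = -2 + 97/3 = 91/3)
Q(f) = (-151 + f)/(197 + f)
(B(160, -215) + Q(-193))/(-25239 + 13522) = (91/3 + (-151 - 193)/(197 - 193))/(-25239 + 13522) = (91/3 - 344/4)/(-11717) = (91/3 + (¼)*(-344))*(-1/11717) = (91/3 - 86)*(-1/11717) = -167/3*(-1/11717) = 167/35151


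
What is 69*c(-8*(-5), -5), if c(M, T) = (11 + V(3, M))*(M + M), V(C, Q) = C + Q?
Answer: 298080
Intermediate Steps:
c(M, T) = 2*M*(14 + M) (c(M, T) = (11 + (3 + M))*(M + M) = (14 + M)*(2*M) = 2*M*(14 + M))
69*c(-8*(-5), -5) = 69*(2*(-8*(-5))*(14 - 8*(-5))) = 69*(2*40*(14 + 40)) = 69*(2*40*54) = 69*4320 = 298080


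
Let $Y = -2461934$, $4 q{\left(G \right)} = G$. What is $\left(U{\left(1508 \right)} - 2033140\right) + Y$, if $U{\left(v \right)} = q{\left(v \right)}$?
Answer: $-4494697$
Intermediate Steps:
$q{\left(G \right)} = \frac{G}{4}$
$U{\left(v \right)} = \frac{v}{4}$
$\left(U{\left(1508 \right)} - 2033140\right) + Y = \left(\frac{1}{4} \cdot 1508 - 2033140\right) - 2461934 = \left(377 - 2033140\right) - 2461934 = -2032763 - 2461934 = -4494697$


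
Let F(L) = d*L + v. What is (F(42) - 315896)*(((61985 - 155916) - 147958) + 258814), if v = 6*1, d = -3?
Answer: -5348570800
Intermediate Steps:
v = 6
F(L) = 6 - 3*L (F(L) = -3*L + 6 = 6 - 3*L)
(F(42) - 315896)*(((61985 - 155916) - 147958) + 258814) = ((6 - 3*42) - 315896)*(((61985 - 155916) - 147958) + 258814) = ((6 - 126) - 315896)*((-93931 - 147958) + 258814) = (-120 - 315896)*(-241889 + 258814) = -316016*16925 = -5348570800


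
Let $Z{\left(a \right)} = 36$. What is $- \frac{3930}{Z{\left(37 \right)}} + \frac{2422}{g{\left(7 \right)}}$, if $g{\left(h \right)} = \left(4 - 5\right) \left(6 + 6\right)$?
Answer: $-311$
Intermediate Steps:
$g{\left(h \right)} = -12$ ($g{\left(h \right)} = \left(4 - 5\right) 12 = \left(-1\right) 12 = -12$)
$- \frac{3930}{Z{\left(37 \right)}} + \frac{2422}{g{\left(7 \right)}} = - \frac{3930}{36} + \frac{2422}{-12} = \left(-3930\right) \frac{1}{36} + 2422 \left(- \frac{1}{12}\right) = - \frac{655}{6} - \frac{1211}{6} = -311$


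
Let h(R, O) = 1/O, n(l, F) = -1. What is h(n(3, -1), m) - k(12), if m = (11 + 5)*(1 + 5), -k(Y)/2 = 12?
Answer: 2305/96 ≈ 24.010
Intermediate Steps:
k(Y) = -24 (k(Y) = -2*12 = -24)
m = 96 (m = 16*6 = 96)
h(n(3, -1), m) - k(12) = 1/96 - 1*(-24) = 1/96 + 24 = 2305/96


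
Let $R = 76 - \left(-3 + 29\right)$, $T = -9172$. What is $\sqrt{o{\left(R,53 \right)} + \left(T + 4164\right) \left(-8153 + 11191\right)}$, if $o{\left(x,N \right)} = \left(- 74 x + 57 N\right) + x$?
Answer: $i \sqrt{15214933} \approx 3900.6 i$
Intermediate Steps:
$R = 50$ ($R = 76 - 26 = 50$)
$o{\left(x,N \right)} = - 73 x + 57 N$
$\sqrt{o{\left(R,53 \right)} + \left(T + 4164\right) \left(-8153 + 11191\right)} = \sqrt{\left(\left(-73\right) 50 + 57 \cdot 53\right) + \left(-9172 + 4164\right) \left(-8153 + 11191\right)} = \sqrt{\left(-3650 + 3021\right) - 15214304} = \sqrt{-629 - 15214304} = \sqrt{-15214933} = i \sqrt{15214933}$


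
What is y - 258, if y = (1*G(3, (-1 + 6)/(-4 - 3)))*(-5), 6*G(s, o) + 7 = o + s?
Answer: -3557/14 ≈ -254.07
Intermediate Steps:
G(s, o) = -7/6 + o/6 + s/6 (G(s, o) = -7/6 + (o + s)/6 = -7/6 + (o/6 + s/6) = -7/6 + o/6 + s/6)
y = 55/14 (y = (1*(-7/6 + ((-1 + 6)/(-4 - 3))/6 + (⅙)*3))*(-5) = (1*(-7/6 + (5/(-7))/6 + ½))*(-5) = (1*(-7/6 + (5*(-⅐))/6 + ½))*(-5) = (1*(-7/6 + (⅙)*(-5/7) + ½))*(-5) = (1*(-7/6 - 5/42 + ½))*(-5) = (1*(-11/14))*(-5) = -11/14*(-5) = 55/14 ≈ 3.9286)
y - 258 = 55/14 - 258 = -3557/14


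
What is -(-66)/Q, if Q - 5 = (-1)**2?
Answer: 11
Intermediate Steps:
Q = 6 (Q = 5 + (-1)**2 = 5 + 1 = 6)
-(-66)/Q = -(-66)/6 = -33*(-1/3) = 11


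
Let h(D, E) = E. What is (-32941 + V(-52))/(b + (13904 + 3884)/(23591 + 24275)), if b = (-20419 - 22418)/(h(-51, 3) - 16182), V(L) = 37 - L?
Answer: -4240229617988/389704649 ≈ -10881.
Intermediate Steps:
b = 14279/5393 (b = (-20419 - 22418)/(3 - 16182) = -42837/(-16179) = -42837*(-1/16179) = 14279/5393 ≈ 2.6477)
(-32941 + V(-52))/(b + (13904 + 3884)/(23591 + 24275)) = (-32941 + (37 - 1*(-52)))/(14279/5393 + (13904 + 3884)/(23591 + 24275)) = (-32941 + (37 + 52))/(14279/5393 + 17788/47866) = (-32941 + 89)/(14279/5393 + 17788*(1/47866)) = -32852/(14279/5393 + 8894/23933) = -32852/389704649/129070669 = -32852*129070669/389704649 = -4240229617988/389704649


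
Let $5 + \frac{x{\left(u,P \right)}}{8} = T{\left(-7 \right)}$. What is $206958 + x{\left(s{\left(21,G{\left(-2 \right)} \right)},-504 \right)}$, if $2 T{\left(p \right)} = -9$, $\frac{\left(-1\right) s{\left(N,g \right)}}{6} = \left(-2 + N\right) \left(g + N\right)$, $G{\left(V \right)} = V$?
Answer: $206882$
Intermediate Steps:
$s{\left(N,g \right)} = - 6 \left(-2 + N\right) \left(N + g\right)$ ($s{\left(N,g \right)} = - 6 \left(-2 + N\right) \left(g + N\right) = - 6 \left(-2 + N\right) \left(N + g\right)$)
$T{\left(p \right)} = - \frac{9}{2}$ ($T{\left(p \right)} = \frac{1}{2} \left(-9\right) = - \frac{9}{2}$)
$x{\left(u,P \right)} = -76$ ($x{\left(u,P \right)} = -40 + 8 \left(- \frac{9}{2}\right) = -40 - 36 = -76$)
$206958 + x{\left(s{\left(21,G{\left(-2 \right)} \right)},-504 \right)} = 206958 - 76 = 206882$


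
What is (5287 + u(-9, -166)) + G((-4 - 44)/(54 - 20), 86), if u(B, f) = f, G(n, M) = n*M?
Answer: 84993/17 ≈ 4999.6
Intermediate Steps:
G(n, M) = M*n
(5287 + u(-9, -166)) + G((-4 - 44)/(54 - 20), 86) = (5287 - 166) + 86*((-4 - 44)/(54 - 20)) = 5121 + 86*(-48/34) = 5121 + 86*(-48*1/34) = 5121 + 86*(-24/17) = 5121 - 2064/17 = 84993/17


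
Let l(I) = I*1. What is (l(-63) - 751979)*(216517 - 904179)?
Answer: 517150705804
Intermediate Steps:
l(I) = I
(l(-63) - 751979)*(216517 - 904179) = (-63 - 751979)*(216517 - 904179) = -752042*(-687662) = 517150705804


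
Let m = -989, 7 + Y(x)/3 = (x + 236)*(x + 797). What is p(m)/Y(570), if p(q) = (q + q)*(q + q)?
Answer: 3912484/3305385 ≈ 1.1837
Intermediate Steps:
Y(x) = -21 + 3*(236 + x)*(797 + x) (Y(x) = -21 + 3*((x + 236)*(x + 797)) = -21 + 3*((236 + x)*(797 + x)) = -21 + 3*(236 + x)*(797 + x))
p(q) = 4*q**2 (p(q) = (2*q)*(2*q) = 4*q**2)
p(m)/Y(570) = (4*(-989)**2)/(564255 + 3*570**2 + 3099*570) = (4*978121)/(564255 + 3*324900 + 1766430) = 3912484/(564255 + 974700 + 1766430) = 3912484/3305385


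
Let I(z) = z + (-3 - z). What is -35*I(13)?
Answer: 105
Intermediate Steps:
I(z) = -3
-35*I(13) = -35*(-3) = 105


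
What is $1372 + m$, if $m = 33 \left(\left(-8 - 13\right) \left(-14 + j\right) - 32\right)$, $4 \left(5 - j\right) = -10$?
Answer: $\frac{9641}{2} \approx 4820.5$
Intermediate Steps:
$j = \frac{15}{2}$ ($j = 5 - - \frac{5}{2} = 5 + \frac{5}{2} = \frac{15}{2} \approx 7.5$)
$m = \frac{6897}{2}$ ($m = 33 \left(\left(-8 - 13\right) \left(-14 + \frac{15}{2}\right) - 32\right) = 33 \left(\left(-21\right) \left(- \frac{13}{2}\right) - 32\right) = 33 \left(\frac{273}{2} - 32\right) = 33 \cdot \frac{209}{2} = \frac{6897}{2} \approx 3448.5$)
$1372 + m = 1372 + \frac{6897}{2} = \frac{9641}{2}$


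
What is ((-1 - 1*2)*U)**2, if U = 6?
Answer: 324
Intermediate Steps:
((-1 - 1*2)*U)**2 = ((-1 - 1*2)*6)**2 = ((-1 - 2)*6)**2 = (-3*6)**2 = (-18)**2 = 324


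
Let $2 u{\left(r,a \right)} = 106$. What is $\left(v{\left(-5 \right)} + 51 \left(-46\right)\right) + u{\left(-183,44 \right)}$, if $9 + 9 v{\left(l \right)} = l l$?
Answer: $- \frac{20621}{9} \approx -2291.2$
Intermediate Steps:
$v{\left(l \right)} = -1 + \frac{l^{2}}{9}$ ($v{\left(l \right)} = -1 + \frac{l l}{9} = -1 + \frac{l^{2}}{9}$)
$u{\left(r,a \right)} = 53$ ($u{\left(r,a \right)} = \frac{1}{2} \cdot 106 = 53$)
$\left(v{\left(-5 \right)} + 51 \left(-46\right)\right) + u{\left(-183,44 \right)} = \left(\left(-1 + \frac{\left(-5\right)^{2}}{9}\right) + 51 \left(-46\right)\right) + 53 = \left(\left(-1 + \frac{1}{9} \cdot 25\right) - 2346\right) + 53 = \left(\left(-1 + \frac{25}{9}\right) - 2346\right) + 53 = \left(\frac{16}{9} - 2346\right) + 53 = - \frac{21098}{9} + 53 = - \frac{20621}{9}$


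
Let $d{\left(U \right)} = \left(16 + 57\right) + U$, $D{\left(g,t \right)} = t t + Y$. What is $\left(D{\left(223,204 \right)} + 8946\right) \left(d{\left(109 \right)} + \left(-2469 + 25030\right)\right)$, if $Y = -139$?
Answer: $1146770289$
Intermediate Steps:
$D{\left(g,t \right)} = -139 + t^{2}$ ($D{\left(g,t \right)} = t t - 139 = t^{2} - 139 = -139 + t^{2}$)
$d{\left(U \right)} = 73 + U$
$\left(D{\left(223,204 \right)} + 8946\right) \left(d{\left(109 \right)} + \left(-2469 + 25030\right)\right) = \left(\left(-139 + 204^{2}\right) + 8946\right) \left(\left(73 + 109\right) + \left(-2469 + 25030\right)\right) = \left(\left(-139 + 41616\right) + 8946\right) \left(182 + 22561\right) = \left(41477 + 8946\right) 22743 = 50423 \cdot 22743 = 1146770289$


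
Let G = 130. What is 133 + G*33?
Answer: 4423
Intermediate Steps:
133 + G*33 = 133 + 130*33 = 133 + 4290 = 4423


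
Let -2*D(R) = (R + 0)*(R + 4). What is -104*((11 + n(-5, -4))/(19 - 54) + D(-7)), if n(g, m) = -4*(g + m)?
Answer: 43108/35 ≈ 1231.7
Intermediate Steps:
D(R) = -R*(4 + R)/2 (D(R) = -(R + 0)*(R + 4)/2 = -R*(4 + R)/2)
n(g, m) = -4*g - 4*m
-104*((11 + n(-5, -4))/(19 - 54) + D(-7)) = -104*((11 + (-4*(-5) - 4*(-4)))/(19 - 54) - ½*(-7)*(4 - 7)) = -104*((11 + (20 + 16))/(-35) - ½*(-7)*(-3)) = -104*((11 + 36)*(-1/35) - 21/2) = -104*(47*(-1/35) - 21/2) = -104*(-47/35 - 21/2) = -104*(-829/70) = 43108/35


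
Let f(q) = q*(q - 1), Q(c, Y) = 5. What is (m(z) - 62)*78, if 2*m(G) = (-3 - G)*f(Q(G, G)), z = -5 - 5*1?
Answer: 624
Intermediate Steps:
z = -10 (z = -5 - 5 = -10)
f(q) = q*(-1 + q)
m(G) = -30 - 10*G (m(G) = ((-3 - G)*(5*(-1 + 5)))/2 = ((-3 - G)*(5*4))/2 = ((-3 - G)*20)/2 = (-60 - 20*G)/2 = -30 - 10*G)
(m(z) - 62)*78 = ((-30 - 10*(-10)) - 62)*78 = ((-30 + 100) - 62)*78 = (70 - 62)*78 = 8*78 = 624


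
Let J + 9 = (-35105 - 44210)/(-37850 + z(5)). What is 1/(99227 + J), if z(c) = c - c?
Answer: 7570/751096123 ≈ 1.0079e-5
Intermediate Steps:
z(c) = 0
J = -52267/7570 (J = -9 + (-35105 - 44210)/(-37850 + 0) = -9 - 79315/(-37850) = -9 - 79315*(-1/37850) = -9 + 15863/7570 = -52267/7570 ≈ -6.9045)
1/(99227 + J) = 1/(99227 - 52267/7570) = 1/(751096123/7570) = 7570/751096123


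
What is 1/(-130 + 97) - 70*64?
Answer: -147841/33 ≈ -4480.0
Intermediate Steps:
1/(-130 + 97) - 70*64 = 1/(-33) - 4480 = -1/33 - 4480 = -147841/33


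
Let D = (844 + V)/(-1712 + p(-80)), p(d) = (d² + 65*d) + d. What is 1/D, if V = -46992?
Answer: 148/11537 ≈ 0.012828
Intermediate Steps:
p(d) = d² + 66*d
D = 11537/148 (D = (844 - 46992)/(-1712 - 80*(66 - 80)) = -46148/(-1712 - 80*(-14)) = -46148/(-1712 + 1120) = -46148/(-592) = -46148*(-1/592) = 11537/148 ≈ 77.953)
1/D = 1/(11537/148) = 148/11537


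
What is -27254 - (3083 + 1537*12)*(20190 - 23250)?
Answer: 65845366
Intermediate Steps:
-27254 - (3083 + 1537*12)*(20190 - 23250) = -27254 - (3083 + 18444)*(-3060) = -27254 - 21527*(-3060) = -27254 - 1*(-65872620) = -27254 + 65872620 = 65845366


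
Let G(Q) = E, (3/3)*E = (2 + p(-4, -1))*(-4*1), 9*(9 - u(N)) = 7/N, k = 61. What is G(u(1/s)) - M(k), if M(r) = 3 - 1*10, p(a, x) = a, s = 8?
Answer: 15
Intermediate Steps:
M(r) = -7 (M(r) = 3 - 10 = -7)
u(N) = 9 - 7/(9*N)
E = 8 (E = (2 - 4)*(-4*1) = -2*(-4) = 8)
G(Q) = 8
G(u(1/s)) - M(k) = 8 - 1*(-7) = 8 + 7 = 15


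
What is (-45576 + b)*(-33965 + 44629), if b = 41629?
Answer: -42090808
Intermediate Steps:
(-45576 + b)*(-33965 + 44629) = (-45576 + 41629)*(-33965 + 44629) = -3947*10664 = -42090808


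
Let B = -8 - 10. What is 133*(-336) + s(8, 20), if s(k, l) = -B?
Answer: -44670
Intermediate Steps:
B = -18
s(k, l) = 18 (s(k, l) = -1*(-18) = 18)
133*(-336) + s(8, 20) = 133*(-336) + 18 = -44688 + 18 = -44670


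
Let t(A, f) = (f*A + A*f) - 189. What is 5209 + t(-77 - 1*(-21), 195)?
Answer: -16820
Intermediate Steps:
t(A, f) = -189 + 2*A*f (t(A, f) = (A*f + A*f) - 189 = 2*A*f - 189 = -189 + 2*A*f)
5209 + t(-77 - 1*(-21), 195) = 5209 + (-189 + 2*(-77 - 1*(-21))*195) = 5209 + (-189 + 2*(-77 + 21)*195) = 5209 + (-189 + 2*(-56)*195) = 5209 + (-189 - 21840) = 5209 - 22029 = -16820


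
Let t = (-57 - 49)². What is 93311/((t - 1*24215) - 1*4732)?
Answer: -93311/17711 ≈ -5.2685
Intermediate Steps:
t = 11236 (t = (-106)² = 11236)
93311/((t - 1*24215) - 1*4732) = 93311/((11236 - 1*24215) - 1*4732) = 93311/((11236 - 24215) - 4732) = 93311/(-12979 - 4732) = 93311/(-17711) = 93311*(-1/17711) = -93311/17711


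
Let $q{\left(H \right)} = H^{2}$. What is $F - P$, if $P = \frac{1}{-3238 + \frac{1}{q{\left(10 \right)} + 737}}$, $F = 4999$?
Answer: $\frac{13548315632}{2710205} \approx 4999.0$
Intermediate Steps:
$P = - \frac{837}{2710205}$ ($P = \frac{1}{-3238 + \frac{1}{10^{2} + 737}} = \frac{1}{-3238 + \frac{1}{100 + 737}} = \frac{1}{-3238 + \frac{1}{837}} = \frac{1}{- \frac{2710205}{837}} = - \frac{837}{2710205} \approx -0.00030883$)
$F - P = 4999 - - \frac{837}{2710205} = 4999 + \frac{837}{2710205} = \frac{13548315632}{2710205}$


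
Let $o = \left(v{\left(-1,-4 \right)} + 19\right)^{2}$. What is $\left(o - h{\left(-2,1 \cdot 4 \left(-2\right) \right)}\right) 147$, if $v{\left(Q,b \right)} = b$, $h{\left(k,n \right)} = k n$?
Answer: $30723$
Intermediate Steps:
$o = 225$ ($o = \left(-4 + 19\right)^{2} = 15^{2} = 225$)
$\left(o - h{\left(-2,1 \cdot 4 \left(-2\right) \right)}\right) 147 = \left(225 - - 2 \cdot 1 \cdot 4 \left(-2\right)\right) 147 = \left(225 - - 2 \cdot 4 \left(-2\right)\right) 147 = \left(225 - \left(-2\right) \left(-8\right)\right) 147 = \left(225 - 16\right) 147 = 209 \cdot 147 = 30723$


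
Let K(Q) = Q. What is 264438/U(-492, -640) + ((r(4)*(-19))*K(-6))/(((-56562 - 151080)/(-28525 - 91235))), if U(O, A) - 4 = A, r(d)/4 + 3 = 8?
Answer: 3298698489/3668342 ≈ 899.23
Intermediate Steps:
r(d) = 20 (r(d) = -12 + 4*8 = -12 + 32 = 20)
U(O, A) = 4 + A
264438/U(-492, -640) + ((r(4)*(-19))*K(-6))/(((-56562 - 151080)/(-28525 - 91235))) = 264438/(4 - 640) + ((20*(-19))*(-6))/(((-56562 - 151080)/(-28525 - 91235))) = 264438/(-636) + (-380*(-6))/((-207642/(-119760))) = 264438*(-1/636) + 2280/((-207642*(-1/119760))) = -44073/106 + 2280/(34607/19960) = -44073/106 + 2280*(19960/34607) = -44073/106 + 45508800/34607 = 3298698489/3668342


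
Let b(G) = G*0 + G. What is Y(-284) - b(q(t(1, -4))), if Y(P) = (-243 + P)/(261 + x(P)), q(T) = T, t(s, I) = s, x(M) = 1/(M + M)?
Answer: -447583/148247 ≈ -3.0192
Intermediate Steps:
x(M) = 1/(2*M)
Y(P) = (-243 + P)/(261 + 1/(2*P))
b(G) = G (b(G) = 0 + G = G)
Y(-284) - b(q(t(1, -4))) = 2*(-284)*(-243 - 284)/(1 + 522*(-284)) - 1*1 = 2*(-284)*(-527)/(1 - 148248) - 1 = 2*(-284)*(-527)/(-148247) - 1 = 2*(-284)*(-1/148247)*(-527) - 1 = -299336/148247 - 1 = -447583/148247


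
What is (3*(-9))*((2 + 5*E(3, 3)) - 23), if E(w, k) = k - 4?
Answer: 702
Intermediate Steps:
E(w, k) = -4 + k
(3*(-9))*((2 + 5*E(3, 3)) - 23) = (3*(-9))*((2 + 5*(-4 + 3)) - 23) = -27*((2 + 5*(-1)) - 23) = -27*((2 - 5) - 23) = -27*(-3 - 23) = -27*(-26) = 702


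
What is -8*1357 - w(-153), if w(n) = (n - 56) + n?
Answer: -10494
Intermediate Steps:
w(n) = -56 + 2*n (w(n) = (-56 + n) + n = -56 + 2*n)
-8*1357 - w(-153) = -8*1357 - (-56 + 2*(-153)) = -10856 - (-56 - 306) = -10856 - 1*(-362) = -10856 + 362 = -10494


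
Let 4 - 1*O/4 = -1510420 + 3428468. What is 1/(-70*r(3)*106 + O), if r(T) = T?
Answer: -1/7694436 ≈ -1.2996e-7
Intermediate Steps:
O = -7672176 (O = 16 - 4*(-1510420 + 3428468) = 16 - 4*1918048 = 16 - 7672192 = -7672176)
1/(-70*r(3)*106 + O) = 1/(-70*3*106 - 7672176) = 1/(-210*106 - 7672176) = 1/(-22260 - 7672176) = 1/(-7694436) = -1/7694436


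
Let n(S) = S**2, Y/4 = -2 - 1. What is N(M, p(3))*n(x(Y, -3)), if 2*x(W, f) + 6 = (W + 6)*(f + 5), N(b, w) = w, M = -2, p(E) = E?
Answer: 243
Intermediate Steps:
Y = -12 (Y = 4*(-2 - 1) = 4*(-3) = -12)
x(W, f) = -3 + (5 + f)*(6 + W)/2 (x(W, f) = -3 + ((W + 6)*(f + 5))/2 = -3 + ((6 + W)*(5 + f))/2 = -3 + ((5 + f)*(6 + W))/2 = -3 + (5 + f)*(6 + W)/2)
N(M, p(3))*n(x(Y, -3)) = 3*(12 + 3*(-3) + (5/2)*(-12) + (1/2)*(-12)*(-3))**2 = 3*(12 - 9 - 30 + 18)**2 = 3*(-9)**2 = 3*81 = 243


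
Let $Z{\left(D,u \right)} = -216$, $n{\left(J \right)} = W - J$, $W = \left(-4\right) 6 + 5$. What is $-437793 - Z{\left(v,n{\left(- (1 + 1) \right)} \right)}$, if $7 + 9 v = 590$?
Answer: $-437577$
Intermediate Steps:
$v = \frac{583}{9}$ ($v = - \frac{7}{9} + \frac{1}{9} \cdot 590 = - \frac{7}{9} + \frac{590}{9} = \frac{583}{9} \approx 64.778$)
$W = -19$ ($W = -24 + 5 = -19$)
$n{\left(J \right)} = -19 - J$
$-437793 - Z{\left(v,n{\left(- (1 + 1) \right)} \right)} = -437793 - -216 = -437793 + 216 = -437577$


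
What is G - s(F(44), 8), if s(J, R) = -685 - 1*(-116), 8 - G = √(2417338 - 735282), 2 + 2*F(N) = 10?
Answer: 577 - 2*√420514 ≈ -719.94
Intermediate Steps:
F(N) = 4 (F(N) = -1 + (½)*10 = -1 + 5 = 4)
G = 8 - 2*√420514 (G = 8 - √(2417338 - 735282) = 8 - √1682056 = 8 - 2*√420514 ≈ -1288.9)
s(J, R) = -569 (s(J, R) = -685 + 116 = -569)
G - s(F(44), 8) = (8 - 2*√420514) - 1*(-569) = (8 - 2*√420514) + 569 = 577 - 2*√420514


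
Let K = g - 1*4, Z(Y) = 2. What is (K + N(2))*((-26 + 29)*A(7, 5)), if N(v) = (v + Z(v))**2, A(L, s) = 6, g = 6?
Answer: 324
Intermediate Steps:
K = 2 (K = 6 - 1*4 = 6 - 4 = 2)
N(v) = (2 + v)**2 (N(v) = (v + 2)**2 = (2 + v)**2)
(K + N(2))*((-26 + 29)*A(7, 5)) = (2 + (2 + 2)**2)*((-26 + 29)*6) = (2 + 4**2)*(3*6) = (2 + 16)*18 = 18*18 = 324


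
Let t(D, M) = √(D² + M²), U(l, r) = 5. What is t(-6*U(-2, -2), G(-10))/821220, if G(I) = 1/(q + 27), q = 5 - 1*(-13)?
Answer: √1822501/36954900 ≈ 3.6531e-5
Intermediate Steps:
q = 18 (q = 5 + 13 = 18)
G(I) = 1/45 (G(I) = 1/(18 + 27) = 1/45)
t(-6*U(-2, -2), G(-10))/821220 = √((-6*5)² + (1/45)²)/821220 = √((-30)² + 1/2025)*(1/821220) = √(900 + 1/2025)*(1/821220) = √(1822501/2025)*(1/821220) = (√1822501/45)*(1/821220) = √1822501/36954900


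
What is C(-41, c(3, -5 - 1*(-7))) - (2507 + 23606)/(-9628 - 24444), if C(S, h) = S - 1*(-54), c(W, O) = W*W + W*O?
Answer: 469049/34072 ≈ 13.766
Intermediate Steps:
c(W, O) = W² + O*W
C(S, h) = 54 + S (C(S, h) = S + 54 = 54 + S)
C(-41, c(3, -5 - 1*(-7))) - (2507 + 23606)/(-9628 - 24444) = (54 - 41) - (2507 + 23606)/(-9628 - 24444) = 13 - 26113/(-34072) = 13 - 26113*(-1)/34072 = 13 - 1*(-26113/34072) = 13 + 26113/34072 = 469049/34072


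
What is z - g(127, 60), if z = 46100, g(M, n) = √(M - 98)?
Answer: 46100 - √29 ≈ 46095.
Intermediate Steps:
g(M, n) = √(-98 + M)
z - g(127, 60) = 46100 - √(-98 + 127) = 46100 - √29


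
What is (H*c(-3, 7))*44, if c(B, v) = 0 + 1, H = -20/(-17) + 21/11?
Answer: 2308/17 ≈ 135.76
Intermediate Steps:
H = 577/187 (H = -20*(-1/17) + 21*(1/11) = 20/17 + 21/11 = 577/187 ≈ 3.0856)
c(B, v) = 1
(H*c(-3, 7))*44 = ((577/187)*1)*44 = (577/187)*44 = 2308/17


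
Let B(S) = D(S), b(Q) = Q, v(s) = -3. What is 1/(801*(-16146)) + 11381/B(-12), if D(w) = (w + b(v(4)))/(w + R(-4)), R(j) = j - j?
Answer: 588759433699/64664730 ≈ 9104.8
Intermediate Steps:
R(j) = 0
D(w) = (-3 + w)/w (D(w) = (w - 3)/(w + 0) = (-3 + w)/w)
B(S) = (-3 + S)/S
1/(801*(-16146)) + 11381/B(-12) = 1/(801*(-16146)) + 11381/(((-3 - 12)/(-12))) = (1/801)*(-1/16146) + 11381/((-1/12*(-15))) = -1/12932946 + 11381/(5/4) = -1/12932946 + 11381*(4/5) = -1/12932946 + 45524/5 = 588759433699/64664730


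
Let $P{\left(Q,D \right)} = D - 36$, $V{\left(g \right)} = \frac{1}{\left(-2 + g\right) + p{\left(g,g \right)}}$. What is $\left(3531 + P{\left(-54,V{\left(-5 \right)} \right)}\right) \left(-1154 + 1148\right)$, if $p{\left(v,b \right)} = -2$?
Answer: $- \frac{62908}{3} \approx -20969.0$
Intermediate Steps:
$V{\left(g \right)} = \frac{1}{-4 + g}$ ($V{\left(g \right)} = \frac{1}{\left(-2 + g\right) - 2} = \frac{1}{-4 + g}$)
$P{\left(Q,D \right)} = -36 + D$
$\left(3531 + P{\left(-54,V{\left(-5 \right)} \right)}\right) \left(-1154 + 1148\right) = \left(3531 - \left(36 - \frac{1}{-4 - 5}\right)\right) \left(-1154 + 1148\right) = \left(3531 - \left(36 - \frac{1}{-9}\right)\right) \left(-6\right) = \left(3531 - \frac{325}{9}\right) \left(-6\right) = \frac{31454}{9} \left(-6\right) = - \frac{62908}{3}$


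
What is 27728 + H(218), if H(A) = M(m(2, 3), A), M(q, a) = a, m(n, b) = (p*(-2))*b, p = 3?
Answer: 27946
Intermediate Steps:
m(n, b) = -6*b (m(n, b) = (3*(-2))*b = -6*b)
H(A) = A
27728 + H(218) = 27728 + 218 = 27946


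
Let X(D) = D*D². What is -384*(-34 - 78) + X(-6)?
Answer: 42792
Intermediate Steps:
X(D) = D³
-384*(-34 - 78) + X(-6) = -384*(-34 - 78) + (-6)³ = -384*(-112) - 216 = 43008 - 216 = 42792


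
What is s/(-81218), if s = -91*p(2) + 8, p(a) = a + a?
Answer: 178/40609 ≈ 0.0043833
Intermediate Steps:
p(a) = 2*a
s = -356 (s = -182*2 + 8 = -91*4 + 8 = -364 + 8 = -356)
s/(-81218) = -356/(-81218) = -356*(-1/81218) = 178/40609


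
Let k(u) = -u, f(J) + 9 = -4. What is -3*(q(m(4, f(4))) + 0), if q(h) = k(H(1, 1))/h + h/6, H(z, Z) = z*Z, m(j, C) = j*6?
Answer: -95/8 ≈ -11.875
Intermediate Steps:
f(J) = -13 (f(J) = -9 - 4 = -13)
m(j, C) = 6*j
H(z, Z) = Z*z
q(h) = -1/h + h/6 (q(h) = (-1)/h + h/6 = (-1*1)/h + h*(1/6) = -1/h + h/6)
-3*(q(m(4, f(4))) + 0) = -3*((-1/(6*4) + (6*4)/6) + 0) = -3*((-1/24 + (1/6)*24) + 0) = -3*((-1*1/24 + 4) + 0) = -3*((-1/24 + 4) + 0) = -3*(95/24 + 0) = -3*95/24 = -95/8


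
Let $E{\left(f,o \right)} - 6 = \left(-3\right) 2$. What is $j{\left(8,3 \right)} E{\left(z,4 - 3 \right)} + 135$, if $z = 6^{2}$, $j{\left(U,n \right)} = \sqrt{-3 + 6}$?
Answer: $135$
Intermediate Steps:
$j{\left(U,n \right)} = \sqrt{3}$
$z = 36$
$E{\left(f,o \right)} = 0$ ($E{\left(f,o \right)} = 6 - 6 = 0$)
$j{\left(8,3 \right)} E{\left(z,4 - 3 \right)} + 135 = \sqrt{3} \cdot 0 + 135 = 0 + 135 = 135$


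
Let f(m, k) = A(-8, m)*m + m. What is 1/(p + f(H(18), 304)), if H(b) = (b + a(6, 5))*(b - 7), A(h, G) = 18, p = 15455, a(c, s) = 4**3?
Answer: 1/32593 ≈ 3.0681e-5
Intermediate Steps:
a(c, s) = 64
H(b) = (-7 + b)*(64 + b) (H(b) = (b + 64)*(b - 7) = (64 + b)*(-7 + b) = (-7 + b)*(64 + b))
f(m, k) = 19*m (f(m, k) = 18*m + m = 19*m)
1/(p + f(H(18), 304)) = 1/(15455 + 19*(-448 + 18**2 + 57*18)) = 1/(15455 + 19*(-448 + 324 + 1026)) = 1/(15455 + 19*902) = 1/(15455 + 17138) = 1/32593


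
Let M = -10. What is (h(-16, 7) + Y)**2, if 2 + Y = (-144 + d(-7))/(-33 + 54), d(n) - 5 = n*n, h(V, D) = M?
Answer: 12996/49 ≈ 265.22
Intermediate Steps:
h(V, D) = -10
d(n) = 5 + n**2 (d(n) = 5 + n*n = 5 + n**2)
Y = -44/7 (Y = -2 + (-144 + (5 + (-7)**2))/(-33 + 54) = -2 + (-144 + (5 + 49))/21 = -2 + (-144 + 54)*(1/21) = -2 - 90*1/21 = -2 - 30/7 = -44/7 ≈ -6.2857)
(h(-16, 7) + Y)**2 = (-10 - 44/7)**2 = (-114/7)**2 = 12996/49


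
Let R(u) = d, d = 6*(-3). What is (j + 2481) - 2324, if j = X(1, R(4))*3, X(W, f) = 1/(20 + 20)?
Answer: 6283/40 ≈ 157.07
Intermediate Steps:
d = -18
R(u) = -18
X(W, f) = 1/40
j = 3/40 (j = (1/40)*3 = 3/40 ≈ 0.075000)
(j + 2481) - 2324 = (3/40 + 2481) - 2324 = 99243/40 - 2324 = 6283/40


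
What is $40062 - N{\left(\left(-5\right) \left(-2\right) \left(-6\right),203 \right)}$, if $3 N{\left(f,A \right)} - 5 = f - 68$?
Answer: $40103$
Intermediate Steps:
$N{\left(f,A \right)} = -21 + \frac{f}{3}$ ($N{\left(f,A \right)} = \frac{5}{3} + \frac{f - 68}{3} = \frac{5}{3} + \frac{-68 + f}{3} = \frac{5}{3} + \left(- \frac{68}{3} + \frac{f}{3}\right) = -21 + \frac{f}{3}$)
$40062 - N{\left(\left(-5\right) \left(-2\right) \left(-6\right),203 \right)} = 40062 - \left(-21 + \frac{\left(-5\right) \left(-2\right) \left(-6\right)}{3}\right) = 40062 - \left(-21 + \frac{10 \left(-6\right)}{3}\right) = 40062 - \left(-21 + \frac{1}{3} \left(-60\right)\right) = 40062 - \left(-21 - 20\right) = 40062 - -41 = 40062 + 41 = 40103$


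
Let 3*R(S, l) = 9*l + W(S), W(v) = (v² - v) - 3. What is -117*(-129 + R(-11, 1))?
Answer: 9711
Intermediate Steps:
W(v) = -3 + v² - v
R(S, l) = -1 + 3*l - S/3 + S²/3 (R(S, l) = (9*l + (-3 + S² - S))/3 = (-3 + S² - S + 9*l)/3 = -1 + 3*l - S/3 + S²/3)
-117*(-129 + R(-11, 1)) = -117*(-129 + (-1 + 3*1 - ⅓*(-11) + (⅓)*(-11)²)) = -117*(-129 + (-1 + 3 + 11/3 + (⅓)*121)) = -117*(-129 + (-1 + 3 + 11/3 + 121/3)) = -117*(-129 + 46) = -117*(-83) = 9711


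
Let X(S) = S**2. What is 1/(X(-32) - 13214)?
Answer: -1/12190 ≈ -8.2035e-5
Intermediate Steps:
1/(X(-32) - 13214) = 1/((-32)**2 - 13214) = 1/(1024 - 13214) = 1/(-12190) = -1/12190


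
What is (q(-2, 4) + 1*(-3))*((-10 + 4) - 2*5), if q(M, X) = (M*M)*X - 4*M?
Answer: -336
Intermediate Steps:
q(M, X) = -4*M + X*M**2 (q(M, X) = M**2*X - 4*M = X*M**2 - 4*M = -4*M + X*M**2)
(q(-2, 4) + 1*(-3))*((-10 + 4) - 2*5) = (-2*(-4 - 2*4) + 1*(-3))*((-10 + 4) - 2*5) = (-2*(-4 - 8) - 3)*(-6 - 10) = (-2*(-12) - 3)*(-16) = (24 - 3)*(-16) = 21*(-16) = -336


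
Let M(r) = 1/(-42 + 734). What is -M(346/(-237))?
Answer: -1/692 ≈ -0.0014451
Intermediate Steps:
M(r) = 1/692
-M(346/(-237)) = -1*1/692 = -1/692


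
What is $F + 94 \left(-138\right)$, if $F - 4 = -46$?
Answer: $-13014$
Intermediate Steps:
$F = -42$ ($F = 4 - 46 = -42$)
$F + 94 \left(-138\right) = -42 + 94 \left(-138\right) = -42 - 12972 = -13014$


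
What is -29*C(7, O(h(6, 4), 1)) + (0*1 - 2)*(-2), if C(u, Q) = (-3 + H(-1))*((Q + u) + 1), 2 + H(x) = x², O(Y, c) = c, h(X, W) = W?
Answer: 1048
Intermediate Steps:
H(x) = -2 + x²
C(u, Q) = -4 - 4*Q - 4*u (C(u, Q) = (-3 + (-2 + (-1)²))*((Q + u) + 1) = (-3 + (-2 + 1))*(1 + Q + u) = (-3 - 1)*(1 + Q + u) = -4*(1 + Q + u) = -4 - 4*Q - 4*u)
-29*C(7, O(h(6, 4), 1)) + (0*1 - 2)*(-2) = -29*(-4 - 4*1 - 4*7) + (0*1 - 2)*(-2) = -29*(-4 - 4 - 28) + (0 - 2)*(-2) = -29*(-36) - 2*(-2) = 1044 + 4 = 1048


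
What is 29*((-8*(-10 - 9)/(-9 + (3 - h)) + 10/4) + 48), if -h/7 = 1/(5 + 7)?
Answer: 84593/130 ≈ 650.71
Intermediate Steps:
h = -7/12 (h = -7/(5 + 7) = -7/12 ≈ -0.58333)
29*((-8*(-10 - 9)/(-9 + (3 - h)) + 10/4) + 48) = 29*((-8*(-10 - 9)/(-9 + (3 - 1*(-7/12))) + 10/4) + 48) = 29*((-8*(-19/(-9 + (3 + 7/12))) + 10*(¼)) + 48) = 29*((-8*(-19/(-9 + 43/12)) + 5/2) + 48) = 29*((-8/((-65/12*(-1/19))) + 5/2) + 48) = 29*((-8/65/228 + 5/2) + 48) = 29*((-8*228/65 + 5/2) + 48) = 29*((-1824/65 + 5/2) + 48) = 29*(-3323/130 + 48) = 29*(2917/130) = 84593/130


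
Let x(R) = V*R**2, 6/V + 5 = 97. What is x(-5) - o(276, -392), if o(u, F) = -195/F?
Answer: 10215/9016 ≈ 1.1330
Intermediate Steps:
V = 3/46 (V = 6/(-5 + 97) = 6/92 = 6*(1/92) = 3/46 ≈ 0.065217)
x(R) = 3*R**2/46
x(-5) - o(276, -392) = (3/46)*(-5)**2 - (-195)/(-392) = (3/46)*25 - (-195)*(-1)/392 = 75/46 - 1*195/392 = 75/46 - 195/392 = 10215/9016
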